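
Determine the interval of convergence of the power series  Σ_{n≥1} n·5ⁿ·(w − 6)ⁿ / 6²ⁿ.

The ratio of consecutive coefficients is [(n+1)/n] · 5/36 → 5/36.
The series converges when 5/36 · |w − 6| < 1, giving R = 36/5.
When w = 66/5, the terms have absolute value of order n, which does not tend to 0, so the series diverges by the divergence test.
At w = -6/5: the n-th term does not approach 0; divergence by the term test.

(-6/5, 66/5)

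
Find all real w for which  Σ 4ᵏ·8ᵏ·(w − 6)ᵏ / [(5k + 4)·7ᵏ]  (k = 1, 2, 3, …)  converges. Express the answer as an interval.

[185/32, 199/32)

By the ratio test, |a_{k+1}/a_k| = [(5k + 4)/(5(k+1) + 4)] · 4·8/7 → 32/7.
Convergence for |w − 6| · 32/7 < 1, i.e. |w − 6| < 7/32. So R = 7/32.
At w = 199/32: the terms behave like c/k; limit comparison with the harmonic series gives divergence.
Endpoint w = 185/32: the terms alternate in sign and decrease monotonically to 0 in absolute value (size ~ c/k), so the alternating series test gives convergence.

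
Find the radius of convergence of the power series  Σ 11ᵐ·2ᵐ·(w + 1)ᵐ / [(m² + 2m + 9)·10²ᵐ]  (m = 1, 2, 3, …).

By the ratio test, |a_{m+1}/a_m| = [(m² + 2m + 9)/((m+1)² + 2(m+1) + 9)] · 11·2/100 → 11/50.
Convergence for |w + 1| · 11/50 < 1, i.e. |w + 1| < 50/11. So R = 50/11.

R = 50/11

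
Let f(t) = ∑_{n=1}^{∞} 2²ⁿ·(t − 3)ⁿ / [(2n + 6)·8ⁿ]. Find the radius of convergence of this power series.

R = 2

The ratio of consecutive coefficients is [(2n + 6)/(2(n+1) + 6)] · 4/8 → 1/2.
Thus R = 1/(1/2) = 2.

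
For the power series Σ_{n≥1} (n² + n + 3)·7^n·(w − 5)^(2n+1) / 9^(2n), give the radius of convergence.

Apply the ratio test: |a_{n+1}| / |a_n| = [((n+1)² + (n+1) + 3)/(n² + n + 3)] · 7/81, which tends to 7/81 as n → ∞.
Since the exponent of (w − 5) increases by 2 each term, convergence requires |w − 5|² < 81/7, hence R = 9√7/7.

R = 9√7/7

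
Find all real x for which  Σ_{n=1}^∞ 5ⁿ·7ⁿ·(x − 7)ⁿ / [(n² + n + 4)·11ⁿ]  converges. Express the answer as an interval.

Apply the ratio test: |a_{n+1}| / |a_n| = [(n² + n + 4)/((n+1)² + (n+1) + 4)] · 5·7/11, which tends to 35/11 as n → ∞.
The series converges when 35/11 · |x − 7| < 1, giving R = 11/35.
At x = 256/35: the series is dominated by a constant times Σ 1/n², which converges (p = 2 > 1).
Endpoint x = 234/35: the series is dominated by a constant times Σ 1/n², which converges (p = 2 > 1).

[234/35, 256/35]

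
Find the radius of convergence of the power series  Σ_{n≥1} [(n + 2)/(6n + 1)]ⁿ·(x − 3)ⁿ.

R = 6

Root test: |a_n|^(1/n) = (n + 2)/(6n + 1) → 1/6.
Hence the series converges for |x − 3| < 1/(1/6) = 6, so the radius of convergence is 6.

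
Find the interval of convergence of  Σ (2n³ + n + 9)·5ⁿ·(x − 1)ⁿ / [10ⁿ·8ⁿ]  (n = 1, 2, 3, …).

The ratio of consecutive coefficients is [(2(n+1)³ + (n+1) + 9)/(2n³ + n + 9)] · 5/(10·8) → 1/16.
Thus R = 1/(1/16) = 16.
Check x = 17: the n-th term does not approach 0; divergence by the term test.
When x = -15, the terms do not tend to 0, so the series diverges.

(-15, 17)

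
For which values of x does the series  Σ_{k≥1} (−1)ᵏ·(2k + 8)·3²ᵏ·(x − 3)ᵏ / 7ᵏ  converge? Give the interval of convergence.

(20/9, 34/9)

Ratio test: |a_{k+1}/a_k| = [(2(k+1) + 8)/(2k + 8)] · 9/7 → 9/7 as k → ∞.
Thus R = 1/(9/7) = 7/9.
At x = 34/9: the k-th term does not approach 0; divergence by the term test.
When x = 20/9, the terms have absolute value of order k, which does not tend to 0, so the series diverges by the divergence test.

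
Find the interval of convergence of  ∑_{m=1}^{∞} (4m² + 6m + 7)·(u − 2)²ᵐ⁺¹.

(1, 3)

Apply the ratio test: |a_{m+1}| / |a_m| = (4(m+1)² + 6(m+1) + 7)/(4m² + 6m + 7), which tends to 1 as m → ∞.
Writing y = (u − 2)², the series in y has radius 1, so |u − 2| < √(1) = 1 and R = 1.
Check u = 3: the m-th term does not approach 0; divergence by the term test.
Check u = 1: the terms have absolute value of order m², which does not tend to 0, so the series diverges by the divergence test.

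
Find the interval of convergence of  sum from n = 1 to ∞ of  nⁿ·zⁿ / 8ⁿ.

{0}

By the Cauchy root test, |a_n|^(1/n) = n/8 → ∞.
The root grows without bound, so R = 0 (convergence only at z = 0).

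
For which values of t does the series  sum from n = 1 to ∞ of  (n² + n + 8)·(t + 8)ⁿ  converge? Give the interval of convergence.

(-9, -7)

By the ratio test, |a_{n+1}/a_n| = ((n+1)² + (n+1) + 8)/(n² + n + 8) → 1.
Hence R = 1.
At t = -7: the n-th term does not approach 0; divergence by the term test.
Check t = -9: the n-th term does not approach 0; divergence by the term test.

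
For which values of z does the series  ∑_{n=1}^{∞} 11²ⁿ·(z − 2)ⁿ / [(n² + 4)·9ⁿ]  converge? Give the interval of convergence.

Ratio test: |a_{n+1}/a_n| = [(n² + 4)/((n+1)² + 4)] · 121/9 → 121/9 as n → ∞.
Convergence for |z − 2| · 121/9 < 1, i.e. |z − 2| < 9/121. So R = 9/121.
Check z = 251/121: the series is dominated by a constant times Σ 1/n², which converges (p = 2 > 1).
Endpoint z = 233/121: absolute convergence follows by limit comparison with Σ 1/n².

[233/121, 251/121]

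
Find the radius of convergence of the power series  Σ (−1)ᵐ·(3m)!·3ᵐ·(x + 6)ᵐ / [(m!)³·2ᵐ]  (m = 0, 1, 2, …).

R = 2/81

By the ratio test, |a_{m+1}/a_m| = (3m+1)·(3m+2)·(3m+3)/(m+1)³ · 3/2 → 81/2.
Convergence for |x + 6| · 81/2 < 1, i.e. |x + 6| < 2/81. So R = 2/81.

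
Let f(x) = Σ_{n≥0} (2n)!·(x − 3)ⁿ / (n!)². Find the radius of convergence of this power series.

R = 1/4

The ratio of consecutive coefficients is (2n+1)·(2n+2)/(n+1)² → 4.
Convergence for |x − 3| · 4 < 1, i.e. |x − 3| < 1/4. So R = 1/4.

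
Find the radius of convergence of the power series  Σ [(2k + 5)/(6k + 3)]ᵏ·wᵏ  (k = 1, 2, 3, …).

R = 3

By the Cauchy root test, |a_k|^(1/k) = (2k + 5)/(6k + 3) → 1/3.
The series converges when 1/3 · |w| < 1, giving R = 3.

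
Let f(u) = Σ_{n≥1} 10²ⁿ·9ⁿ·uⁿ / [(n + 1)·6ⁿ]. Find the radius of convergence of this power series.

By the ratio test, |a_{n+1}/a_n| = [(n + 1)/((n+1) + 1)] · 100·9/6 → 150.
Thus R = 1/(150) = 1/150.

R = 1/150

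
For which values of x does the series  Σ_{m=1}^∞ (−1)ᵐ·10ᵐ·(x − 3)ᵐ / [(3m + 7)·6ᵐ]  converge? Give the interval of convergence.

By the ratio test, |a_{m+1}/a_m| = [(3m + 7)/(3(m+1) + 7)] · 10/6 → 5/3.
Thus R = 1/(5/3) = 3/5.
Endpoint x = 18/5: the terms alternate in sign and decrease monotonically to 0 in absolute value (size ~ c/m), so the alternating series test gives convergence.
At x = 12/5: the terms are asymptotic to a nonzero constant times 1/m, so the series diverges by limit comparison with Σ 1/m.

(12/5, 18/5]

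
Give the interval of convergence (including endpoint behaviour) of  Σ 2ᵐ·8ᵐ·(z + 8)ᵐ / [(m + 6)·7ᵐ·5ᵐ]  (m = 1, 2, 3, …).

The ratio of consecutive coefficients is [(m + 6)/((m+1) + 6)] · 2·8/(7·5) → 16/35.
Hence the series converges for |z + 8| < 1/(16/35) = 35/16, so the radius of convergence is 35/16.
When z = -93/16, the terms are asymptotic to a nonzero constant times 1/m, so the series diverges by limit comparison with Σ 1/m.
When z = -163/16, the terms alternate in sign and decrease monotonically to 0 in absolute value (size ~ c/m), so the alternating series test gives convergence.

[-163/16, -93/16)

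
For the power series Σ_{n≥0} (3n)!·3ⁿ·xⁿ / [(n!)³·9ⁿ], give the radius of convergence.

Ratio test: |a_{n+1}/a_n| = (3n+1)·(3n+2)·(3n+3)/(n+1)³ · 3/9 → 9 as n → ∞.
Hence the series converges for |x| < 1/(9) = 1/9, so the radius of convergence is 1/9.

R = 1/9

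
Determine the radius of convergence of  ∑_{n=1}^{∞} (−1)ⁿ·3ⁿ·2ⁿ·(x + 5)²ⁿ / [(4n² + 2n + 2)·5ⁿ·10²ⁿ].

R = 5√30/3

Ratio test: |a_{n+1}/a_n| = [(4n² + 2n + 2)/(4(n+1)² + 2(n+1) + 2)] · 3·2/(5·100) → 3/250 as n → ∞.
Successive powers of (x + 5) differ by 2, so the series converges when |x + 5|² · 3/250 < 1, i.e. |x + 5| < √(250/3). So R = 5√30/3.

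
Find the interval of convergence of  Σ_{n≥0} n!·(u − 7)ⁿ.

{7}

By the ratio test, |a_{n+1}/a_n| = (n+1) → ∞.
The ratio grows without bound, so the series diverges whenever (u − 7) ≠ 0; it converges only at u = 7. R = 0.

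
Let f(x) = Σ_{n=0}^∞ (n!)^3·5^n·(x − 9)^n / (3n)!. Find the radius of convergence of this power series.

R = 27/5

By the ratio test, |a_{n+1}/a_n| = (n+1)³/[(3n+1)·(3n+2)·(3n+3)] · 5 → 5/27.
Convergence for |x − 9| · 5/27 < 1, i.e. |x − 9| < 27/5. So R = 27/5.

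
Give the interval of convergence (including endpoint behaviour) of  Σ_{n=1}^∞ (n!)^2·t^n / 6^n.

{0}

By the ratio test, |a_{n+1}/a_n| = (n+1)² · 1/6 → ∞.
The ratio grows without bound, so the series diverges whenever t ≠ 0; it converges only at t = 0. R = 0.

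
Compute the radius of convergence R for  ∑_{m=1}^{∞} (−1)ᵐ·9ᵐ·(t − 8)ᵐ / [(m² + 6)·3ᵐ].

R = 1/3

Ratio test: |a_{m+1}/a_m| = [(m² + 6)/((m+1)² + 6)] · 9/3 → 3 as m → ∞.
Convergence for |t − 8| · 3 < 1, i.e. |t − 8| < 1/3. So R = 1/3.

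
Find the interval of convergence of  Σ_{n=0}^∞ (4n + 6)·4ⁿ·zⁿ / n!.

By the ratio test, |a_{n+1}/a_n| = (4(n+1) + 6)/(4n + 6) · 4 · 1/(n+1) → 0.
The ratio tends to 0 regardless of z, hence R = ∞.

(−∞, ∞)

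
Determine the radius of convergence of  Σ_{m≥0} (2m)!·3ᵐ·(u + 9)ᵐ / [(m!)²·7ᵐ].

R = 7/12

Ratio test: |a_{m+1}/a_m| = (2m+1)·(2m+2)/(m+1)² · 3/7 → 12/7 as m → ∞.
Convergence for |u + 9| · 12/7 < 1, i.e. |u + 9| < 7/12. So R = 7/12.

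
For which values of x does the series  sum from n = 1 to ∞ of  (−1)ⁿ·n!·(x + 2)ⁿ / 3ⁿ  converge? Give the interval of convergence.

{-2}

By the ratio test, |a_{n+1}/a_n| = (n+1) · 1/3 → ∞.
Since the ratio → ∞, the series diverges for every x ≠ -2, and R = 0.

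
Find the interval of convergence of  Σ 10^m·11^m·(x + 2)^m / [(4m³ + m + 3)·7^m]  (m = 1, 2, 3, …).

[-227/110, -213/110]

Ratio test: |a_{m+1}/a_m| = [(4m³ + m + 3)/(4(m+1)³ + (m+1) + 3)] · 10·11/7 → 110/7 as m → ∞.
Hence the series converges for |x + 2| < 1/(110/7) = 7/110, so the radius of convergence is 7/110.
Check x = -213/110: the terms are on the order of 1/m³, so the series converges absolutely by comparison with the p-series (p = 3 > 1).
When x = -227/110, the series is dominated by a constant times Σ 1/m³, which converges (p = 3 > 1).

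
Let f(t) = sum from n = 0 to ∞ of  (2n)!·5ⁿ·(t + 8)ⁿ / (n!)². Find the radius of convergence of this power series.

By the ratio test, |a_{n+1}/a_n| = (2n+1)·(2n+2)/(n+1)² · 5 → 20.
The series converges when 20 · |t + 8| < 1, giving R = 1/20.

R = 1/20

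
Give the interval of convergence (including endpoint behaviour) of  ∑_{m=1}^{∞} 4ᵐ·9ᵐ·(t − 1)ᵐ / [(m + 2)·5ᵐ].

[31/36, 41/36)

Ratio test: |a_{m+1}/a_m| = [(m + 2)/((m+1) + 2)] · 4·9/5 → 36/5 as m → ∞.
Hence the series converges for |t − 1| < 1/(36/5) = 5/36, so the radius of convergence is 5/36.
When t = 41/36, comparison with the harmonic series Σ 1/m shows the series diverges.
When t = 31/36, an alternating series whose terms decrease to 0 in absolute value, so it converges by the Leibniz criterion.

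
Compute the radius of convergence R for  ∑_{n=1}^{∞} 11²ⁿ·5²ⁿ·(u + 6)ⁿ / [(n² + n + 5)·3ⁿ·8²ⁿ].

R = 192/3025

The ratio of consecutive coefficients is [(n² + n + 5)/((n+1)² + (n+1) + 5)] · 121·25/(3·64) → 3025/192.
Thus R = 1/(3025/192) = 192/3025.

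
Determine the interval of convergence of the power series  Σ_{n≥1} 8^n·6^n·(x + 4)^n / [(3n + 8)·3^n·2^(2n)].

Apply the ratio test: |a_{n+1}| / |a_n| = [(3n + 8)/(3(n+1) + 8)] · 8·6/(3·4), which tends to 4 as n → ∞.
Convergence for |x + 4| · 4 < 1, i.e. |x + 4| < 1/4. So R = 1/4.
Check x = -15/4: comparison with the harmonic series Σ 1/n shows the series diverges.
Check x = -17/4: convergence follows from the alternating series test (terms decrease monotonically to 0).

[-17/4, -15/4)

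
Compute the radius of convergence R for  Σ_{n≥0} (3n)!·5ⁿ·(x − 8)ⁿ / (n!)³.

R = 1/135

The ratio of consecutive coefficients is (3n+1)·(3n+2)·(3n+3)/(n+1)³ · 5 → 135.
The series converges when 135 · |x − 8| < 1, giving R = 1/135.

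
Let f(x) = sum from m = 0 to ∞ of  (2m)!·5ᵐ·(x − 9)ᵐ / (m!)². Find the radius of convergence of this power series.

R = 1/20

The ratio of consecutive coefficients is (2m+1)·(2m+2)/(m+1)² · 5 → 20.
The series converges when 20 · |x − 9| < 1, giving R = 1/20.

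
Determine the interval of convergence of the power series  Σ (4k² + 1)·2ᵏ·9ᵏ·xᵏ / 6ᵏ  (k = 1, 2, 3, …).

(-1/3, 1/3)

Apply the ratio test: |a_{k+1}| / |a_k| = [(4(k+1)² + 1)/(4k² + 1)] · 2·9/6, which tends to 3 as k → ∞.
The series converges when 3 · |x| < 1, giving R = 1/3.
When x = 1/3, the terms have absolute value of order k², which does not tend to 0, so the series diverges by the divergence test.
When x = -1/3, the terms do not tend to 0, so the series diverges.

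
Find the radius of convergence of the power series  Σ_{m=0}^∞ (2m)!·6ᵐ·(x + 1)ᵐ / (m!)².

The ratio of consecutive coefficients is (2m+1)·(2m+2)/(m+1)² · 6 → 24.
Thus R = 1/(24) = 1/24.

R = 1/24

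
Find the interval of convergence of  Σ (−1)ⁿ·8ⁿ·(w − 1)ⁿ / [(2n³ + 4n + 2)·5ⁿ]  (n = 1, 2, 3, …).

By the ratio test, |a_{n+1}/a_n| = [(2n³ + 4n + 2)/(2(n+1)³ + 4(n+1) + 2)] · 8/5 → 8/5.
Convergence for |w − 1| · 8/5 < 1, i.e. |w − 1| < 5/8. So R = 5/8.
Check w = 13/8: the series is dominated by a constant times Σ 1/n³, which converges (p = 3 > 1).
Check w = 3/8: absolute convergence follows by limit comparison with Σ 1/n³.

[3/8, 13/8]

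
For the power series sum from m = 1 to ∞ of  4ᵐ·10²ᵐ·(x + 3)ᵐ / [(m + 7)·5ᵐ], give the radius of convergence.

R = 1/80

By the ratio test, |a_{m+1}/a_m| = [(m + 7)/((m+1) + 7)] · 4·100/5 → 80.
The series converges when 80 · |x + 3| < 1, giving R = 1/80.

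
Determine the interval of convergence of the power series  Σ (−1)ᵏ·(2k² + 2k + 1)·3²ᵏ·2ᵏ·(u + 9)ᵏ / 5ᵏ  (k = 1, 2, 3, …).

(-167/18, -157/18)

By the ratio test, |a_{k+1}/a_k| = [(2(k+1)² + 2(k+1) + 1)/(2k² + 2k + 1)] · 9·2/5 → 18/5.
Convergence for |u + 9| · 18/5 < 1, i.e. |u + 9| < 5/18. So R = 5/18.
When u = -157/18, the terms do not tend to 0, so the series diverges.
Endpoint u = -167/18: the terms have absolute value of order k², which does not tend to 0, so the series diverges by the divergence test.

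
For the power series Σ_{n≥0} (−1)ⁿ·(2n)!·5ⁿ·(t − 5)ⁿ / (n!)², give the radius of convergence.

R = 1/20

Ratio test: |a_{n+1}/a_n| = (2n+1)·(2n+2)/(n+1)² · 5 → 20 as n → ∞.
Convergence for |t − 5| · 20 < 1, i.e. |t − 5| < 1/20. So R = 1/20.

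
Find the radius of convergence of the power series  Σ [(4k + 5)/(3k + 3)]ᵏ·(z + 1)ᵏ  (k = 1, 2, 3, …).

Applying the root test, |a_k|^(1/k) = (4k + 5)/(3k + 3) → 4/3.
Convergence for |z + 1| · 4/3 < 1, i.e. |z + 1| < 3/4. So R = 3/4.

R = 3/4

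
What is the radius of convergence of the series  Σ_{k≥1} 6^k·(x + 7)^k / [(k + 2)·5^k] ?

R = 5/6

By the ratio test, |a_{k+1}/a_k| = [(k + 2)/((k+1) + 2)] · 6/5 → 6/5.
Thus R = 1/(6/5) = 5/6.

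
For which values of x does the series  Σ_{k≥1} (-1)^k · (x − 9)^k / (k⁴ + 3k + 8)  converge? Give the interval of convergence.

[8, 10]

By the ratio test, |a_{k+1}/a_k| = (k⁴ + 3k + 8)/((k+1)⁴ + 3(k+1) + 8) → 1.
Convergence for |x − 9| < 1, so R = 1.
Check x = 10: the series is dominated by a constant times Σ 1/k⁴, which converges (p = 4 > 1).
When x = 8, the series is dominated by a constant times Σ 1/k⁴, which converges (p = 4 > 1).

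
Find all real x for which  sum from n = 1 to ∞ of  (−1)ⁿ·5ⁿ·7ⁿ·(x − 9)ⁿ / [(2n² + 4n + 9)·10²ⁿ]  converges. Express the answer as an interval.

Ratio test: |a_{n+1}/a_n| = [(2n² + 4n + 9)/(2(n+1)² + 4(n+1) + 9)] · 5·7/100 → 7/20 as n → ∞.
Hence the series converges for |x − 9| < 1/(7/20) = 20/7, so the radius of convergence is 20/7.
Check x = 83/7: absolute convergence follows by limit comparison with Σ 1/n².
At x = 43/7: absolute convergence follows by limit comparison with Σ 1/n².

[43/7, 83/7]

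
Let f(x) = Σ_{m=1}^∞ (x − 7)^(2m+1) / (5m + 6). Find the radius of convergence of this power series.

R = 1

By the ratio test, |a_{m+1}/a_m| = (5m + 6)/(5(m+1) + 6) → 1.
Successive powers of (x − 7) differ by 2, so the series converges when |x − 7|² · 1 < 1, i.e. |x − 7| < √(1) = 1. So R = 1.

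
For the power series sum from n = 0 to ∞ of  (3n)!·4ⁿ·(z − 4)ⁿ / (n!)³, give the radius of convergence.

R = 1/108

Ratio test: |a_{n+1}/a_n| = (3n+1)·(3n+2)·(3n+3)/(n+1)³ · 4 → 108 as n → ∞.
Thus R = 1/(108) = 1/108.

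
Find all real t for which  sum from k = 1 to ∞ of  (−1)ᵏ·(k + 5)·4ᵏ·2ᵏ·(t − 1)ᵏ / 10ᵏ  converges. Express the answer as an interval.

Ratio test: |a_{k+1}/a_k| = [((k+1) + 5)/(k + 5)] · 4·2/10 → 4/5 as k → ∞.
Hence the series converges for |t − 1| < 1/(4/5) = 5/4, so the radius of convergence is 5/4.
At t = 9/4: the terms have absolute value of order k, which does not tend to 0, so the series diverges by the divergence test.
At t = -1/4: the terms do not tend to 0, so the series diverges.

(-1/4, 9/4)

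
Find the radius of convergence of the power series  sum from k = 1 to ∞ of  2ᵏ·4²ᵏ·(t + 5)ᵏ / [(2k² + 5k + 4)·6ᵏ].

By the ratio test, |a_{k+1}/a_k| = [(2k² + 5k + 4)/(2(k+1)² + 5(k+1) + 4)] · 2·16/6 → 16/3.
The series converges when 16/3 · |t + 5| < 1, giving R = 3/16.

R = 3/16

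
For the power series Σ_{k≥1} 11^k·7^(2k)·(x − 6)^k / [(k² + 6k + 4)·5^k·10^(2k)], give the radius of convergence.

R = 500/539

The ratio of consecutive coefficients is [(k² + 6k + 4)/((k+1)² + 6(k+1) + 4)] · 11·49/(5·100) → 539/500.
Hence the series converges for |x − 6| < 1/(539/500) = 500/539, so the radius of convergence is 500/539.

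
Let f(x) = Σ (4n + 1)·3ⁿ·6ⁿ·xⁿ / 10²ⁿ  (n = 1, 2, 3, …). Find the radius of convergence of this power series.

Apply the ratio test: |a_{n+1}| / |a_n| = [(4(n+1) + 1)/(4n + 1)] · 3·6/100, which tends to 9/50 as n → ∞.
Hence the series converges for |x| < 1/(9/50) = 50/9, so the radius of convergence is 50/9.

R = 50/9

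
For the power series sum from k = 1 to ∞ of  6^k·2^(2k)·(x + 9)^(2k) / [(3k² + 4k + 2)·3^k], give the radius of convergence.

Ratio test: |a_{k+1}/a_k| = [(3k² + 4k + 2)/(3(k+1)² + 4(k+1) + 2)] · 6·4/3 → 8 as k → ∞.
Successive powers of (x + 9) differ by 2, so the series converges when |x + 9|² · 8 < 1, i.e. |x + 9| < √(1/8). So R = √2/4.

R = √2/4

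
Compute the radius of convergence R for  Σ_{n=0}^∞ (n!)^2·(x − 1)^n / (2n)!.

Ratio test: |a_{n+1}/a_n| = (n+1)²/[(2n+1)·(2n+2)] → 1/4 as n → ∞.
Convergence for |x − 1| · 1/4 < 1, i.e. |x − 1| < 4. So R = 4.

R = 4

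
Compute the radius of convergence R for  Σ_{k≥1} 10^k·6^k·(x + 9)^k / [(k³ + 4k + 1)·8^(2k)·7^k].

By the ratio test, |a_{k+1}/a_k| = [(k³ + 4k + 1)/((k+1)³ + 4(k+1) + 1)] · 10·6/(64·7) → 15/112.
Hence the series converges for |x + 9| < 1/(15/112) = 112/15, so the radius of convergence is 112/15.

R = 112/15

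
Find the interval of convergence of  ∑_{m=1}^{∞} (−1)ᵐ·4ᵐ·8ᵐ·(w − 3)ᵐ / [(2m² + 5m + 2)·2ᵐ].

Ratio test: |a_{m+1}/a_m| = [(2m² + 5m + 2)/(2(m+1)² + 5(m+1) + 2)] · 4·8/2 → 16 as m → ∞.
Thus R = 1/(16) = 1/16.
When w = 49/16, absolute convergence follows by limit comparison with Σ 1/m².
When w = 47/16, absolute convergence follows by limit comparison with Σ 1/m².

[47/16, 49/16]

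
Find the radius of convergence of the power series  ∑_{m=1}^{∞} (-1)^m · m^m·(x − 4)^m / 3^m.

By the Cauchy root test, |a_m|^(1/m) = m/3 → ∞.
Since the m-th root of |a_m| is unbounded, the series converges only at x = 4; R = 0.

R = 0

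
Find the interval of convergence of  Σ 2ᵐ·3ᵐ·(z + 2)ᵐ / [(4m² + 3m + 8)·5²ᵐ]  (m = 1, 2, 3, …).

[-37/6, 13/6]

Ratio test: |a_{m+1}/a_m| = [(4m² + 3m + 8)/(4(m+1)² + 3(m+1) + 8)] · 2·3/25 → 6/25 as m → ∞.
Hence the series converges for |z + 2| < 1/(6/25) = 25/6, so the radius of convergence is 25/6.
At z = 13/6: the series is dominated by a constant times Σ 1/m², which converges (p = 2 > 1).
At z = -37/6: the series is dominated by a constant times Σ 1/m², which converges (p = 2 > 1).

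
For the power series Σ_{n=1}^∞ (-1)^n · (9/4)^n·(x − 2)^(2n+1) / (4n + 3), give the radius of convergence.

R = 2/3

The ratio of consecutive coefficients is [(4n + 3)/(4(n+1) + 3)] · 9/4 → 9/4.
Writing y = (x − 2)², the series in y has radius 4/9, so |x − 2| < √(4/9) = 2/3 and R = 2/3.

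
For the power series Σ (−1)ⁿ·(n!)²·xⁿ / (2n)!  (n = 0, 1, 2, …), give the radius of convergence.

R = 4

Apply the ratio test: |a_{n+1}| / |a_n| = (n+1)²/[(2n+1)·(2n+2)], which tends to 1/4 as n → ∞.
The series converges when 1/4 · |x| < 1, giving R = 4.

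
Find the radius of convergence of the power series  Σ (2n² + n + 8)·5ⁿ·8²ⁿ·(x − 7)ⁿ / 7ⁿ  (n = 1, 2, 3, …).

By the ratio test, |a_{n+1}/a_n| = [(2(n+1)² + (n+1) + 8)/(2n² + n + 8)] · 5·64/7 → 320/7.
Thus R = 1/(320/7) = 7/320.

R = 7/320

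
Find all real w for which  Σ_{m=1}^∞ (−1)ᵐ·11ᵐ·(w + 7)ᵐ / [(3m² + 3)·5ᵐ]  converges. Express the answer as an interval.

[-82/11, -72/11]

The ratio of consecutive coefficients is [(3m² + 3)/(3(m+1)² + 3)] · 11/5 → 11/5.
Thus R = 1/(11/5) = 5/11.
At w = -72/11: the series is dominated by a constant times Σ 1/m², which converges (p = 2 > 1).
At w = -82/11: the series is dominated by a constant times Σ 1/m², which converges (p = 2 > 1).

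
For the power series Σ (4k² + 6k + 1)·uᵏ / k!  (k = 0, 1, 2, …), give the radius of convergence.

Ratio test: |a_{k+1}/a_k| = (4(k+1)² + 6(k+1) + 1)/(4k² + 6k + 1) · 1/(k+1) → 0 as k → ∞.
The limit is 0, so the series converges for all u; R = ∞.

R = ∞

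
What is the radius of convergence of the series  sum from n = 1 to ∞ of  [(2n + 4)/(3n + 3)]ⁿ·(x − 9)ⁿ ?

R = 3/2

By the Cauchy root test, |a_n|^(1/n) = (2n + 4)/(3n + 3) → 2/3.
Convergence for |x − 9| · 2/3 < 1, i.e. |x − 9| < 3/2. So R = 3/2.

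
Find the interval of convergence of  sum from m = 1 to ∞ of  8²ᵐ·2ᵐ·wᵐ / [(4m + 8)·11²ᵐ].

[-121/128, 121/128)

Ratio test: |a_{m+1}/a_m| = [(4m + 8)/(4(m+1) + 8)] · 64·2/121 → 128/121 as m → ∞.
Thus R = 1/(128/121) = 121/128.
At w = 121/128: the terms are asymptotic to a nonzero constant times 1/m, so the series diverges by limit comparison with Σ 1/m.
Check w = -121/128: the terms alternate in sign and decrease monotonically to 0 in absolute value (size ~ c/m), so the alternating series test gives convergence.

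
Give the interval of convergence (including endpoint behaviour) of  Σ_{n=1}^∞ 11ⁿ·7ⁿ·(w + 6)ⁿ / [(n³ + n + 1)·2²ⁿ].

[-466/77, -458/77]

Ratio test: |a_{n+1}/a_n| = [(n³ + n + 1)/((n+1)³ + (n+1) + 1)] · 11·7/4 → 77/4 as n → ∞.
Convergence for |w + 6| · 77/4 < 1, i.e. |w + 6| < 4/77. So R = 4/77.
When w = -458/77, the terms are on the order of 1/n³, so the series converges absolutely by comparison with the p-series (p = 3 > 1).
At w = -466/77: the series is dominated by a constant times Σ 1/n³, which converges (p = 3 > 1).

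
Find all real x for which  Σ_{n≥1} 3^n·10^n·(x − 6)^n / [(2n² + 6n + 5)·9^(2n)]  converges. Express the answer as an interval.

The ratio of consecutive coefficients is [(2n² + 6n + 5)/(2(n+1)² + 6(n+1) + 5)] · 3·10/81 → 10/27.
Thus R = 1/(10/27) = 27/10.
Check x = 87/10: absolute convergence follows by limit comparison with Σ 1/n².
Endpoint x = 33/10: absolute convergence follows by limit comparison with Σ 1/n².

[33/10, 87/10]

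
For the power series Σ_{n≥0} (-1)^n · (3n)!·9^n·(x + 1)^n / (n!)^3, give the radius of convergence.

Ratio test: |a_{n+1}/a_n| = (3n+1)·(3n+2)·(3n+3)/(n+1)³ · 9 → 243 as n → ∞.
Hence the series converges for |x + 1| < 1/(243) = 1/243, so the radius of convergence is 1/243.

R = 1/243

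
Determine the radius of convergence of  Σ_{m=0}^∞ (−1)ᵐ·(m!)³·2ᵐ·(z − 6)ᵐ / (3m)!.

The ratio of consecutive coefficients is (m+1)³/[(3m+1)·(3m+2)·(3m+3)] · 2 → 2/27.
Hence the series converges for |z − 6| < 1/(2/27) = 27/2, so the radius of convergence is 27/2.

R = 27/2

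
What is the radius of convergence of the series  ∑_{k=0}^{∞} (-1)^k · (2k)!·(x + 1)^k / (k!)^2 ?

By the ratio test, |a_{k+1}/a_k| = (2k+1)·(2k+2)/(k+1)² → 4.
Convergence for |x + 1| · 4 < 1, i.e. |x + 1| < 1/4. So R = 1/4.

R = 1/4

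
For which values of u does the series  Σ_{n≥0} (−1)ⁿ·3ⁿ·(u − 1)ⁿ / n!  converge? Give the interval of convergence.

(−∞, ∞)

Apply the ratio test: |a_{n+1}| / |a_n| = 3 · 1/(n+1), which tends to 0 as n → ∞.
Since the limit is 0 < 1 for every u, the series converges on all of ℝ and R = ∞.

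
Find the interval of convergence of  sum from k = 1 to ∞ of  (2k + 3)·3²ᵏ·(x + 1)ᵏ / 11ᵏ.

(-20/9, 2/9)

Ratio test: |a_{k+1}/a_k| = [(2(k+1) + 3)/(2k + 3)] · 9/11 → 9/11 as k → ∞.
Hence the series converges for |x + 1| < 1/(9/11) = 11/9, so the radius of convergence is 11/9.
Check x = 2/9: the terms do not tend to 0, so the series diverges.
Endpoint x = -20/9: the terms do not tend to 0, so the series diverges.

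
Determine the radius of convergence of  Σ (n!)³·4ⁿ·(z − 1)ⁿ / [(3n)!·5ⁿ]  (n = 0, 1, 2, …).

The ratio of consecutive coefficients is (n+1)³/[(3n+1)·(3n+2)·(3n+3)] · 4/5 → 4/135.
Thus R = 1/(4/135) = 135/4.

R = 135/4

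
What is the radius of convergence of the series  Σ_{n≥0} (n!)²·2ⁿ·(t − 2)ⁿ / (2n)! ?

Apply the ratio test: |a_{n+1}| / |a_n| = (n+1)²/[(2n+1)·(2n+2)] · 2, which tends to 1/2 as n → ∞.
Convergence for |t − 2| · 1/2 < 1, i.e. |t − 2| < 2. So R = 2.

R = 2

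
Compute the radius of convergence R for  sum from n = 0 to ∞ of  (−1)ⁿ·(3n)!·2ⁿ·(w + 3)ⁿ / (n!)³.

The ratio of consecutive coefficients is (3n+1)·(3n+2)·(3n+3)/(n+1)³ · 2 → 54.
Hence the series converges for |w + 3| < 1/(54) = 1/54, so the radius of convergence is 1/54.

R = 1/54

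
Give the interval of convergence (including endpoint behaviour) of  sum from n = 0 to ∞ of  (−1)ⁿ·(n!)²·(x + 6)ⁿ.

{-6}

Ratio test: |a_{n+1}/a_n| = (n+1)² → ∞ as n → ∞.
Since the ratio → ∞, the series diverges for every x ≠ -6, and R = 0.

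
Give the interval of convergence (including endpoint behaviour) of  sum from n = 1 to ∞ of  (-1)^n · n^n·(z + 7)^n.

{-7}

Root test: |a_n|^(1/n) = n → ∞.
The root grows without bound, so R = 0 (convergence only at z = -7).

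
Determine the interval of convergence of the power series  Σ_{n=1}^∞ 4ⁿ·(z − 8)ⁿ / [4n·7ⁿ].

By the ratio test, |a_{n+1}/a_n| = [4n/4(n+1)] · 4/7 → 4/7.
Hence the series converges for |z − 8| < 1/(4/7) = 7/4, so the radius of convergence is 7/4.
Check z = 39/4: comparison with the harmonic series Σ 1/n shows the series diverges.
When z = 25/4, convergence follows from the alternating series test (terms decrease monotonically to 0).

[25/4, 39/4)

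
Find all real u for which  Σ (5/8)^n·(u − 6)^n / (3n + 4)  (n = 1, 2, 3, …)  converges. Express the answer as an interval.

Apply the ratio test: |a_{n+1}| / |a_n| = [(3n + 4)/(3(n+1) + 4)] · 5/8, which tends to 5/8 as n → ∞.
Convergence for |u − 6| · 5/8 < 1, i.e. |u − 6| < 8/5. So R = 8/5.
Check u = 38/5: the terms are asymptotic to a nonzero constant times 1/n, so the series diverges by limit comparison with Σ 1/n.
Endpoint u = 22/5: an alternating series whose terms decrease to 0 in absolute value, so it converges by the Leibniz criterion.

[22/5, 38/5)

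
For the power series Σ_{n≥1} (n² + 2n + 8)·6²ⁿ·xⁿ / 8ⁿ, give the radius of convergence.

Ratio test: |a_{n+1}/a_n| = [((n+1)² + 2(n+1) + 8)/(n² + 2n + 8)] · 36/8 → 9/2 as n → ∞.
The series converges when 9/2 · |x| < 1, giving R = 2/9.

R = 2/9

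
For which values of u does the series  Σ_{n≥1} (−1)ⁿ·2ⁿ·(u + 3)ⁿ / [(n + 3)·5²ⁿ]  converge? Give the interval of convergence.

(-31/2, 19/2]

Ratio test: |a_{n+1}/a_n| = [(n + 3)/((n+1) + 3)] · 2/25 → 2/25 as n → ∞.
Hence the series converges for |u + 3| < 1/(2/25) = 25/2, so the radius of convergence is 25/2.
Endpoint u = 19/2: the terms alternate in sign and decrease monotonically to 0 in absolute value (size ~ c/n), so the alternating series test gives convergence.
When u = -31/2, comparison with the harmonic series Σ 1/n shows the series diverges.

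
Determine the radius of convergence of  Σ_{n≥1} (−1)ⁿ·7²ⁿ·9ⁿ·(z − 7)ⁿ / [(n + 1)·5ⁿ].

R = 5/441

Apply the ratio test: |a_{n+1}| / |a_n| = [(n + 1)/((n+1) + 1)] · 49·9/5, which tends to 441/5 as n → ∞.
Convergence for |z − 7| · 441/5 < 1, i.e. |z − 7| < 5/441. So R = 5/441.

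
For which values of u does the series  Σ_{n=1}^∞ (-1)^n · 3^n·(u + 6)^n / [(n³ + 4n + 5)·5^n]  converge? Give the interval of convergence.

The ratio of consecutive coefficients is [(n³ + 4n + 5)/((n+1)³ + 4(n+1) + 5)] · 3/5 → 3/5.
The series converges when 3/5 · |u + 6| < 1, giving R = 5/3.
At u = -13/3: absolute convergence follows by limit comparison with Σ 1/n³.
Endpoint u = -23/3: the series is dominated by a constant times Σ 1/n³, which converges (p = 3 > 1).

[-23/3, -13/3]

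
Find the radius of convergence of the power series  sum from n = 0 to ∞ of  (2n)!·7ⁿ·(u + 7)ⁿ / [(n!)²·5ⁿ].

R = 5/28

The ratio of consecutive coefficients is (2n+1)·(2n+2)/(n+1)² · 7/5 → 28/5.
Thus R = 1/(28/5) = 5/28.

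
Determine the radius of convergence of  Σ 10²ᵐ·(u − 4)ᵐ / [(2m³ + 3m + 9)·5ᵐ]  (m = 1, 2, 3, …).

Apply the ratio test: |a_{m+1}| / |a_m| = [(2m³ + 3m + 9)/(2(m+1)³ + 3(m+1) + 9)] · 100/5, which tends to 20 as m → ∞.
The series converges when 20 · |u − 4| < 1, giving R = 1/20.

R = 1/20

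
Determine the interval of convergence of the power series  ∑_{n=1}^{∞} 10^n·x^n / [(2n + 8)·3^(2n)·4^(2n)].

[-72/5, 72/5)

Apply the ratio test: |a_{n+1}| / |a_n| = [(2n + 8)/(2(n+1) + 8)] · 10/(9·16), which tends to 5/72 as n → ∞.
Convergence for |x| · 5/72 < 1, i.e. |x| < 72/5. So R = 72/5.
Check x = 72/5: the terms behave like c/n; limit comparison with the harmonic series gives divergence.
Check x = -72/5: an alternating series whose terms decrease to 0 in absolute value, so it converges by the Leibniz criterion.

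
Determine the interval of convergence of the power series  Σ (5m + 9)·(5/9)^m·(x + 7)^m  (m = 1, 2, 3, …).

(-44/5, -26/5)

By the ratio test, |a_{m+1}/a_m| = [(5(m+1) + 9)/(5m + 9)] · 5/9 → 5/9.
The series converges when 5/9 · |x + 7| < 1, giving R = 9/5.
When x = -26/5, the terms do not tend to 0, so the series diverges.
When x = -44/5, the terms do not tend to 0, so the series diverges.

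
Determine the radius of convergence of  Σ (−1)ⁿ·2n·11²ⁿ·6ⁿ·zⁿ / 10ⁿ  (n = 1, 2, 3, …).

Ratio test: |a_{n+1}/a_n| = [2(n+1)/2n] · 121·6/10 → 363/5 as n → ∞.
Thus R = 1/(363/5) = 5/363.

R = 5/363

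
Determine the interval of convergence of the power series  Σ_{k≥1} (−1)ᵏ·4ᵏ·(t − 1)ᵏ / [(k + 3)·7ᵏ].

Apply the ratio test: |a_{k+1}| / |a_k| = [(k + 3)/((k+1) + 3)] · 4/7, which tends to 4/7 as k → ∞.
Hence the series converges for |t − 1| < 1/(4/7) = 7/4, so the radius of convergence is 7/4.
Endpoint t = 11/4: the terms alternate in sign and decrease monotonically to 0 in absolute value (size ~ c/k), so the alternating series test gives convergence.
When t = -3/4, the terms are asymptotic to a nonzero constant times 1/k, so the series diverges by limit comparison with Σ 1/k.

(-3/4, 11/4]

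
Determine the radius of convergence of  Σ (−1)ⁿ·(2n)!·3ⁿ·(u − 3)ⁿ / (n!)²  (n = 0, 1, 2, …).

R = 1/12

Apply the ratio test: |a_{n+1}| / |a_n| = (2n+1)·(2n+2)/(n+1)² · 3, which tends to 12 as n → ∞.
Hence the series converges for |u − 3| < 1/(12) = 1/12, so the radius of convergence is 1/12.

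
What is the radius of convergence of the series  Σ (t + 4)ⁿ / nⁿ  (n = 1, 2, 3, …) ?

R = ∞

By the Cauchy root test, |a_n|^(1/n) = 1/n → 0.
Since the n-th root of |a_n| tends to 0, the series converges for all real t; R = ∞.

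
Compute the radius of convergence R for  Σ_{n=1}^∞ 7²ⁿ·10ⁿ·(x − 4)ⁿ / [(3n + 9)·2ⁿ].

By the ratio test, |a_{n+1}/a_n| = [(3n + 9)/(3(n+1) + 9)] · 49·10/2 → 245.
Hence the series converges for |x − 4| < 1/(245) = 1/245, so the radius of convergence is 1/245.

R = 1/245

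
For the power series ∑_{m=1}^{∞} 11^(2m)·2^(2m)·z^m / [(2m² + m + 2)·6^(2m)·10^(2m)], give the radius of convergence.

R = 900/121

Apply the ratio test: |a_{m+1}| / |a_m| = [(2m² + m + 2)/(2(m+1)² + (m+1) + 2)] · 121·4/(36·100), which tends to 121/900 as m → ∞.
The series converges when 121/900 · |z| < 1, giving R = 900/121.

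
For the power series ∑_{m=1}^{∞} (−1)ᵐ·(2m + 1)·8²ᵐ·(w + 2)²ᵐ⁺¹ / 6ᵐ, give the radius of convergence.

By the ratio test, |a_{m+1}/a_m| = [(2(m+1) + 1)/(2m + 1)] · 64/6 → 32/3.
Successive powers of (w + 2) differ by 2, so the series converges when |w + 2|² · 32/3 < 1, i.e. |w + 2| < √(3/32). So R = √6/8.

R = √6/8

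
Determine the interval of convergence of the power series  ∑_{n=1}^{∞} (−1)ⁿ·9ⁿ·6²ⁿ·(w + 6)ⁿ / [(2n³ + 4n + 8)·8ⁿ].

[-488/81, -484/81]

Apply the ratio test: |a_{n+1}| / |a_n| = [(2n³ + 4n + 8)/(2(n+1)³ + 4(n+1) + 8)] · 9·36/8, which tends to 81/2 as n → ∞.
Convergence for |w + 6| · 81/2 < 1, i.e. |w + 6| < 2/81. So R = 2/81.
At w = -484/81: the terms are on the order of 1/n³, so the series converges absolutely by comparison with the p-series (p = 3 > 1).
Check w = -488/81: absolute convergence follows by limit comparison with Σ 1/n³.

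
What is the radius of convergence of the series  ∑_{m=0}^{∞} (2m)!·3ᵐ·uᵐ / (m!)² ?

Ratio test: |a_{m+1}/a_m| = (2m+1)·(2m+2)/(m+1)² · 3 → 12 as m → ∞.
Convergence for |u| · 12 < 1, i.e. |u| < 1/12. So R = 1/12.

R = 1/12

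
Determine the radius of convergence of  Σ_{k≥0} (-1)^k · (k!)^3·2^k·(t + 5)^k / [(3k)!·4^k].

R = 54

Apply the ratio test: |a_{k+1}| / |a_k| = (k+1)³/[(3k+1)·(3k+2)·(3k+3)] · 2/4, which tends to 1/54 as k → ∞.
Convergence for |t + 5| · 1/54 < 1, i.e. |t + 5| < 54. So R = 54.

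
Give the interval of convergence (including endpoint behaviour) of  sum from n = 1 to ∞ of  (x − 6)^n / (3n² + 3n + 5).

By the ratio test, |a_{n+1}/a_n| = (3n² + 3n + 5)/(3(n+1)² + 3(n+1) + 5) → 1.
Convergence for |x − 6| < 1, so R = 1.
When x = 7, the series is dominated by a constant times Σ 1/n², which converges (p = 2 > 1).
Endpoint x = 5: the terms are on the order of 1/n², so the series converges absolutely by comparison with the p-series (p = 2 > 1).

[5, 7]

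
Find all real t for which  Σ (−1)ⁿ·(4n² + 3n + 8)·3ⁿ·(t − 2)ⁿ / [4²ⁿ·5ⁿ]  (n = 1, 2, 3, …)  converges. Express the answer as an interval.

(-74/3, 86/3)

The ratio of consecutive coefficients is [(4(n+1)² + 3(n+1) + 8)/(4n² + 3n + 8)] · 3/(16·5) → 3/80.
The series converges when 3/80 · |t − 2| < 1, giving R = 80/3.
When t = 86/3, the terms have absolute value of order n², which does not tend to 0, so the series diverges by the divergence test.
Check t = -74/3: the n-th term does not approach 0; divergence by the term test.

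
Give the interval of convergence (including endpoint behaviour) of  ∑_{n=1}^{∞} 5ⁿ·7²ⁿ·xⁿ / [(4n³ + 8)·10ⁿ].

Ratio test: |a_{n+1}/a_n| = [(4n³ + 8)/(4(n+1)³ + 8)] · 5·49/10 → 49/2 as n → ∞.
The series converges when 49/2 · |x| < 1, giving R = 2/49.
Endpoint x = 2/49: absolute convergence follows by limit comparison with Σ 1/n³.
Endpoint x = -2/49: the series is dominated by a constant times Σ 1/n³, which converges (p = 3 > 1).

[-2/49, 2/49]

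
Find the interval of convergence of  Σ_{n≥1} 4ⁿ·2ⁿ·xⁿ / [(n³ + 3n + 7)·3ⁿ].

The ratio of consecutive coefficients is [(n³ + 3n + 7)/((n+1)³ + 3(n+1) + 7)] · 4·2/3 → 8/3.
Thus R = 1/(8/3) = 3/8.
Endpoint x = 3/8: the series is dominated by a constant times Σ 1/n³, which converges (p = 3 > 1).
Endpoint x = -3/8: absolute convergence follows by limit comparison with Σ 1/n³.

[-3/8, 3/8]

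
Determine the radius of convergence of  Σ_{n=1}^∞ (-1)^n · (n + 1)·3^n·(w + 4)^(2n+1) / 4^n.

Apply the ratio test: |a_{n+1}| / |a_n| = [((n+1) + 1)/(n + 1)] · 3/4, which tends to 3/4 as n → ∞.
Since the exponent of (w + 4) increases by 2 each term, convergence requires |w + 4|² < 4/3, hence R = 2√3/3.

R = 2√3/3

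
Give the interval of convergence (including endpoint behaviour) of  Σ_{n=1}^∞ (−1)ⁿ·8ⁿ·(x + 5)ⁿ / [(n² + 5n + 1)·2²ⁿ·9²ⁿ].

[-91/2, 71/2]

The ratio of consecutive coefficients is [(n² + 5n + 1)/((n+1)² + 5(n+1) + 1)] · 8/(4·81) → 2/81.
The series converges when 2/81 · |x + 5| < 1, giving R = 81/2.
Check x = 71/2: absolute convergence follows by limit comparison with Σ 1/n².
When x = -91/2, absolute convergence follows by limit comparison with Σ 1/n².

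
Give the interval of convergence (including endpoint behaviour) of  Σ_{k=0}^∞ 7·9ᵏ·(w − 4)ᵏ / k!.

(−∞, ∞)

The ratio of consecutive coefficients is 7/7 · 9 · 1/(k+1) → 0.
The limit is 0, so the series converges for all w; R = ∞.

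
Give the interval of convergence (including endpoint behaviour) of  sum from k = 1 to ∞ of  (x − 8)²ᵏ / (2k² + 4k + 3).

By the ratio test, |a_{k+1}/a_k| = (2k² + 4k + 3)/(2(k+1)² + 4(k+1) + 3) → 1.
Since the exponent of (x − 8) increases by 2 each term, convergence requires |x − 8|² < 1, hence R = 1.
When x = 9, absolute convergence follows by limit comparison with Σ 1/k².
Endpoint x = 7: absolute convergence follows by limit comparison with Σ 1/k².

[7, 9]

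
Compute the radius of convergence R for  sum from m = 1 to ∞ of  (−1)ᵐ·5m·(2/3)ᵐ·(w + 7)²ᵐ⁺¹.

By the ratio test, |a_{m+1}/a_m| = [5(m+1)/5m] · 2/3 → 2/3.
Successive powers of (w + 7) differ by 2, so the series converges when |w + 7|² · 2/3 < 1, i.e. |w + 7| < √(3/2). So R = √6/2.

R = √6/2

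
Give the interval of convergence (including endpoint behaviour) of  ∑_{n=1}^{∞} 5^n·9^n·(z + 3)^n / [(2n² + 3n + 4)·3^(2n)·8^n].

[-23/5, -7/5]

Ratio test: |a_{n+1}/a_n| = [(2n² + 3n + 4)/(2(n+1)² + 3(n+1) + 4)] · 5·9/(9·8) → 5/8 as n → ∞.
Hence the series converges for |z + 3| < 1/(5/8) = 8/5, so the radius of convergence is 8/5.
Check z = -7/5: the terms are on the order of 1/n², so the series converges absolutely by comparison with the p-series (p = 2 > 1).
At z = -23/5: the series is dominated by a constant times Σ 1/n², which converges (p = 2 > 1).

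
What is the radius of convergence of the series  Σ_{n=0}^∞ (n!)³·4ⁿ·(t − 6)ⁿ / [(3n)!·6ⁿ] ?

R = 81/2

Ratio test: |a_{n+1}/a_n| = (n+1)³/[(3n+1)·(3n+2)·(3n+3)] · 4/6 → 2/81 as n → ∞.
The series converges when 2/81 · |t − 6| < 1, giving R = 81/2.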